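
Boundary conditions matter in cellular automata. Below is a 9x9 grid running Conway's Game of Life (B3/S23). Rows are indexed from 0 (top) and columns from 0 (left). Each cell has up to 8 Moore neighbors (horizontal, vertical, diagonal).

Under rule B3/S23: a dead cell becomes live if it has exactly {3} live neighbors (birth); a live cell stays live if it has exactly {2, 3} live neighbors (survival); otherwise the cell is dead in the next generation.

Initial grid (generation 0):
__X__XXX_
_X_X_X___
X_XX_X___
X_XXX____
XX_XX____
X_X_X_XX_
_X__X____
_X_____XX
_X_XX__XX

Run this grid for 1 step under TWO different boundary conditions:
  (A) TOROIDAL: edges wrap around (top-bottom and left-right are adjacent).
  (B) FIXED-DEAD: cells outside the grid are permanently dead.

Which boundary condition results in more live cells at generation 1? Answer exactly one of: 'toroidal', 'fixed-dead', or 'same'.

Under TOROIDAL boundary, generation 1:
XX___X_XX
_X_X_X___
X____X___
X____X__X
X________
X_X_X___X
_XXX_XX__
_X_XX__XX
_X_XXX___
Population = 32

Under FIXED-DEAD boundary, generation 1:
__X_XXX__
_X_X_X___
X____X___
X____X___
X________
X_X_X____
XXXX_XX_X
XX_XX__XX
__X____XX
Population = 31

Comparison: toroidal=32, fixed-dead=31 -> toroidal

Answer: toroidal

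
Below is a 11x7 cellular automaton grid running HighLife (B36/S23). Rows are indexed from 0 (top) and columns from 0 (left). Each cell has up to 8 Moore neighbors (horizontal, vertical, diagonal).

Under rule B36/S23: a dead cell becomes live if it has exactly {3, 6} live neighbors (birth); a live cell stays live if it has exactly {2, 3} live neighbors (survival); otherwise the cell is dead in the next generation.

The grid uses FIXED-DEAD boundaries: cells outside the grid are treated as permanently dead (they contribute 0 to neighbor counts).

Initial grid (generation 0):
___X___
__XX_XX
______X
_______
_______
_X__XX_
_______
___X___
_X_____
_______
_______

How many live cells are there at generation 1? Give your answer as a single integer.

Simulating step by step:
Generation 0 (given above): 11 live cells
Generation 1: 11 live cells
__XXX__
__XXXXX
_____XX
_______
_______
_______
____X__
_______
_______
_______
_______
Population at generation 1: 11

Answer: 11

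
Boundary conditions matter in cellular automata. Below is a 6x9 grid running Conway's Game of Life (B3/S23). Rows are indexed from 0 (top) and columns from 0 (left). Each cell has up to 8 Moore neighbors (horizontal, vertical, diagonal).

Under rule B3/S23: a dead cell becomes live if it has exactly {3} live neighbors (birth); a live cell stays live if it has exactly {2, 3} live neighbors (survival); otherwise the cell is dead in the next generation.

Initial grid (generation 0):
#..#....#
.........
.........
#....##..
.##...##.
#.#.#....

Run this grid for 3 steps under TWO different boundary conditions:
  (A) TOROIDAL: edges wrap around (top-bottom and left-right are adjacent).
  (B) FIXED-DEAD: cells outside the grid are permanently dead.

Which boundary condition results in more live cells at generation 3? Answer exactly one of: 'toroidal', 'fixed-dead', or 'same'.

Answer: toroidal

Derivation:
Under TOROIDAL boundary, generation 3:
##......#
#.......#
#........
#.#####..
#.#####..
...#....#
Population = 20

Under FIXED-DEAD boundary, generation 3:
.........
.........
......#..
..##.#.#.
.....#...
..##.....
Population = 8

Comparison: toroidal=20, fixed-dead=8 -> toroidal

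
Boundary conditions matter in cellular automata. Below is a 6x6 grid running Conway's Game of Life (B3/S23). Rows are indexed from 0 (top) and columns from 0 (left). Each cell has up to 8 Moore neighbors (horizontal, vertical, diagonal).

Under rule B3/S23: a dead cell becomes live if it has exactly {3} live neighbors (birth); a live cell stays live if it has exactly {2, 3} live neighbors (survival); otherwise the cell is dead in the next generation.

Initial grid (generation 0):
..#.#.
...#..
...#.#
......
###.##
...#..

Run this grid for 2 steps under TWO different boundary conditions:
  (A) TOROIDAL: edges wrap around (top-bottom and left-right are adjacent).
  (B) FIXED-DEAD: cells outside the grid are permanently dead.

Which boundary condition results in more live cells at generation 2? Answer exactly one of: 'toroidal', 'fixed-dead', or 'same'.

Answer: fixed-dead

Derivation:
Under TOROIDAL boundary, generation 2:
.##...
..#.#.
.#..#.
......
....##
#.....
Population = 9

Under FIXED-DEAD boundary, generation 2:
..##..
..###.
.#..#.
.#...#
#....#
.#..#.
Population = 13

Comparison: toroidal=9, fixed-dead=13 -> fixed-dead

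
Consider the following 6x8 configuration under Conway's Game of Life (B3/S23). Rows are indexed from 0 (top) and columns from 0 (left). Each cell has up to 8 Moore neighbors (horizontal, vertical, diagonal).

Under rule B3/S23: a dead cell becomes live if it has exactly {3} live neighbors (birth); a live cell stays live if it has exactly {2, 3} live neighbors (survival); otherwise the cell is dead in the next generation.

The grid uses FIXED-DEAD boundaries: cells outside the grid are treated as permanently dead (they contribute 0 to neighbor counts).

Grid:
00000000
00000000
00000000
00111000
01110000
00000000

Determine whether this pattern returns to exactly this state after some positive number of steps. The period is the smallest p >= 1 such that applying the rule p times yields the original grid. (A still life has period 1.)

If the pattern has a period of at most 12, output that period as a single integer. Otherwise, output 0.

Simulating and comparing each generation to the original:
Gen 0 (original, given above): 6 live cells
Gen 1: 6 live cells, differs from original
Gen 2: 6 live cells, MATCHES original -> period = 2

Answer: 2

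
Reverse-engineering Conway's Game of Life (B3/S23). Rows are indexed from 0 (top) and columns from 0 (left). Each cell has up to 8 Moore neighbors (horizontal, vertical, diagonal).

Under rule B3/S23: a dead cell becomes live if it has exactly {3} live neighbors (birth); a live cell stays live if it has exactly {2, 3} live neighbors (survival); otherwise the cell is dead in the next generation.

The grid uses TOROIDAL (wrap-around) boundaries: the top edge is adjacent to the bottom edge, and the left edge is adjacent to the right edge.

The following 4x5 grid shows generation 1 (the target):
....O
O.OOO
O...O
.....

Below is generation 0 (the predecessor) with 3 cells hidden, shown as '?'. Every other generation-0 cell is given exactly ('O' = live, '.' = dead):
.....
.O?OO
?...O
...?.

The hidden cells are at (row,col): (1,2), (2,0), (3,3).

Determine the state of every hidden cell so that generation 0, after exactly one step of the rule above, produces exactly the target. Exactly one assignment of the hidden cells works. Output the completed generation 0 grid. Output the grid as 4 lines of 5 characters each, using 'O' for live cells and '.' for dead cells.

Answer: .....
.OOOO
....O
...O.

Derivation:
Hidden generation-0 cells (in order): (1,2), (2,0), (3,3).
A hidden cell only influences target cells in its own 3x3 neighborhood. Try each of the 2^3 = 8 assignments, step the completed generation 0 forward once under B3/S23, and compare with the target:
  (1,2)=. (2,0)=. (3,3)=. -> step gives (0,4)='.' but target has 'O' -> reject
  (1,2)=. (2,0)=. (3,3)=O -> step gives (0,2)='O' but target has '.' -> reject
  (1,2)=. (2,0)=O (3,3)=. -> step gives (0,4)='.' but target has 'O' -> reject
  (1,2)=. (2,0)=O (3,3)=O -> step gives (0,2)='O' but target has '.' -> reject
  (1,2)=O (2,0)=. (3,3)=. -> step gives (0,2)='O' but target has '.' -> reject
  (1,2)=O (2,0)=. (3,3)=O -> step reproduces the target at every cell -> ACCEPT
  (1,2)=O (2,0)=O (3,3)=. -> step gives (0,2)='O' but target has '.' -> reject
  (1,2)=O (2,0)=O (3,3)=O -> step gives (1,0)='.' but target has 'O' -> reject
Unique solution: (1,2)=live, (2,0)=dead, (3,3)=live.
Check: live-neighbor counts of every cell in the completed generation 0:
22443
31232
32453
10112
Applying B3/S23 to generation 0 with these counts gives:
....O
O.OOO
O...O
.....
which matches the target exactly.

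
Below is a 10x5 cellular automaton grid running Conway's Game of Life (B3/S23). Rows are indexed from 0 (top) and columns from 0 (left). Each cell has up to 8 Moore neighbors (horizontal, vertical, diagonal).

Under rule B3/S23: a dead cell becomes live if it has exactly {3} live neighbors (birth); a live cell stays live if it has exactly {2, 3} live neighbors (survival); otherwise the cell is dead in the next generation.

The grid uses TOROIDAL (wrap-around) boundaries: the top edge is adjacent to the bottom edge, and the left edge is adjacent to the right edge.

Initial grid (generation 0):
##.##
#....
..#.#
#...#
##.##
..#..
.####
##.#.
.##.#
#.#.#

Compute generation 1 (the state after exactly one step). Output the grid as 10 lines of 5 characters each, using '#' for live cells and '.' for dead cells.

Simulating step by step:
Generation 0 (given above): 27 live cells
Generation 1: 11 live cells
(generation 1 grid is the final answer)

Answer: ..##.
..#..
.#.##
..#..
.###.
.....
....#
.....
.....
.....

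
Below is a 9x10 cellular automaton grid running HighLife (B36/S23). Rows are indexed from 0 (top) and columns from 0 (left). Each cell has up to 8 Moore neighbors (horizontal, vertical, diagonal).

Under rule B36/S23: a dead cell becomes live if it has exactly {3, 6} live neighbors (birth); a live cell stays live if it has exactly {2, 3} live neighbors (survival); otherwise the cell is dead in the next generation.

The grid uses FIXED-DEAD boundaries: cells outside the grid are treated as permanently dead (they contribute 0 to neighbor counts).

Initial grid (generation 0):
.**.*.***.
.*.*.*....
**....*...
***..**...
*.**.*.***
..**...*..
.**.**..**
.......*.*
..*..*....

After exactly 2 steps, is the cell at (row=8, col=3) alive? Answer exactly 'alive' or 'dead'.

Answer: alive

Derivation:
Simulating step by step:
Generation 0 (given above): 37 live cells
Generation 1: 37 live cells
.*******..
...***....
....*.*...
...***..*.
**...*.**.
.....*.**.
.**.*.**.*
.******..*
..........
Generation 2: 27 live cells
..*...*...
.......*..
.....**...
...*....*.
.....*...*
*.*.***..*
.*...*...*
.*..*.***.
..****....

Cell (8,3) at generation 2: 1 -> alive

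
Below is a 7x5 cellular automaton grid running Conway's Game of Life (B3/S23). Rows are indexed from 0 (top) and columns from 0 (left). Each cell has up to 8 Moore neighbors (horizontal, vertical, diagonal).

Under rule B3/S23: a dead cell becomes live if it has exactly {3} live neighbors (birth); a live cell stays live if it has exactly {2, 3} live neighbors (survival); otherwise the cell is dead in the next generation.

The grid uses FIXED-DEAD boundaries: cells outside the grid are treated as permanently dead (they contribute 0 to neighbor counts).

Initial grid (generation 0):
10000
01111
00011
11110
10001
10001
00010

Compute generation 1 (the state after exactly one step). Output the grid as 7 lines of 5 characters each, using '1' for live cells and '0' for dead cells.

Simulating step by step:
Generation 0 (given above): 16 live cells
Generation 1: 15 live cells
(generation 1 grid is the final answer)

Answer: 01110
01101
10000
11100
10101
00011
00000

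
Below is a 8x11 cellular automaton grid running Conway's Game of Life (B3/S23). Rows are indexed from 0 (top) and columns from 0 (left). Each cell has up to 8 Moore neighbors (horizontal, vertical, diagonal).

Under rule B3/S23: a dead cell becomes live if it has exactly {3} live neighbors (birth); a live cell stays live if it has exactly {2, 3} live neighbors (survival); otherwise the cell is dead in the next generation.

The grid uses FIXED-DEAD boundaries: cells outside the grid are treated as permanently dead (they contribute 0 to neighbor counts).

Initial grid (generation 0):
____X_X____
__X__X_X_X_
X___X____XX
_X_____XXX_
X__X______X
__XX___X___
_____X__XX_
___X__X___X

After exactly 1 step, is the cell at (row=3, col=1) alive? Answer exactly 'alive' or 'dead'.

Simulating step by step:
Generation 0 (given above): 26 live cells
Generation 1: 33 live cells
_____XX____
___XXXX_XXX
_X____XX__X
XX______X__
_X_X___X_X_
__XXX___XX_
__XXX_XXXX_
_________X_

Cell (3,1) at generation 1: 1 -> alive

Answer: alive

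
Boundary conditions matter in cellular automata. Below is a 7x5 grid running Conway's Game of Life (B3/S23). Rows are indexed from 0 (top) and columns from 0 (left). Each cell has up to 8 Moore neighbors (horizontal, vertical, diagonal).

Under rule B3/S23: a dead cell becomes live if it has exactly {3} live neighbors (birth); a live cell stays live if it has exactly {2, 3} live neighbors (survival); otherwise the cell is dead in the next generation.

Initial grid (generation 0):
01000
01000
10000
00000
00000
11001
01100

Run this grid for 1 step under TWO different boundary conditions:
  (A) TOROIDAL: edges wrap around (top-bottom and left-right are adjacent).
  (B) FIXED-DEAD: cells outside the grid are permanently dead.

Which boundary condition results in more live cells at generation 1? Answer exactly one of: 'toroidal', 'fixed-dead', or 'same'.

Under TOROIDAL boundary, generation 1:
11000
11000
00000
00000
10000
11100
00100
Population = 9

Under FIXED-DEAD boundary, generation 1:
00000
11000
00000
00000
00000
11100
11100
Population = 8

Comparison: toroidal=9, fixed-dead=8 -> toroidal

Answer: toroidal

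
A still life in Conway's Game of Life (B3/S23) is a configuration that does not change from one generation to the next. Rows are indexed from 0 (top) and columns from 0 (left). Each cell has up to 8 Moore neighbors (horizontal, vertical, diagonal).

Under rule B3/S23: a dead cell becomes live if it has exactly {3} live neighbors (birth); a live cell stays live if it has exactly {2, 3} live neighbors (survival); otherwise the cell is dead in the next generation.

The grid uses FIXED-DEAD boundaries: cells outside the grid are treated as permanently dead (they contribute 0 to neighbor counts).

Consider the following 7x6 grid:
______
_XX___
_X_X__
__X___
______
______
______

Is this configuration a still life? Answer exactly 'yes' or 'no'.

Compute generation 1 and compare to generation 0 (given above):
Generation 1:
______
_XX___
_X_X__
__X___
______
______
______
The grids are IDENTICAL -> still life.

Answer: yes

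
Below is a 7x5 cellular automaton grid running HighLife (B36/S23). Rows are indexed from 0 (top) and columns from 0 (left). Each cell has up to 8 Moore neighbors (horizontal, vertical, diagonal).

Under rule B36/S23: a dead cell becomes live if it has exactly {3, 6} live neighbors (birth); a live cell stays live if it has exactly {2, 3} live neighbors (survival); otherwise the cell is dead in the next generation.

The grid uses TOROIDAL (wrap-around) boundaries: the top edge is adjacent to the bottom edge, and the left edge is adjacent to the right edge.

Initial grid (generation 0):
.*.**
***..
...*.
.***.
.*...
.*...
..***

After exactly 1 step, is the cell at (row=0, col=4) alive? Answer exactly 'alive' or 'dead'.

Simulating step by step:
Generation 0 (given above): 15 live cells
Generation 1: 16 live cells
..*..
**...
*.***
.*.*.
**...
**.*.
.*..*

Cell (0,4) at generation 1: 0 -> dead

Answer: dead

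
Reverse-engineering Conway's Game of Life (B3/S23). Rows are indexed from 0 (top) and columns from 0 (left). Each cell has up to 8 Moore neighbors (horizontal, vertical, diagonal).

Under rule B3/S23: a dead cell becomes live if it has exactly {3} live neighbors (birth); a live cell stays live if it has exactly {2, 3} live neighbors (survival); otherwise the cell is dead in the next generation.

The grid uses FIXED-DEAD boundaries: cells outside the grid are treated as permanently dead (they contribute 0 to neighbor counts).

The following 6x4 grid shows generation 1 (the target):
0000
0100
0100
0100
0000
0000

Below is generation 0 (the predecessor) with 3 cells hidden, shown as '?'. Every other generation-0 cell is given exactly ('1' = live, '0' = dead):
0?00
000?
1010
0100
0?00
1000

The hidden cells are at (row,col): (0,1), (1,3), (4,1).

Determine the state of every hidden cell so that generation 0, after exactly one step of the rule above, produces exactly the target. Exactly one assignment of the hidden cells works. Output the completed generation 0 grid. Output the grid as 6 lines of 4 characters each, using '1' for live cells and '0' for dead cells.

Answer: 0100
0000
1010
0100
0000
1000

Derivation:
Hidden generation-0 cells (in order): (0,1), (1,3), (4,1).
A hidden cell only influences target cells in its own 3x3 neighborhood. Try each of the 2^3 = 8 assignments, step the completed generation 0 forward once under B3/S23, and compare with the target:
  (0,1)=0 (1,3)=0 (4,1)=0 -> step gives (1,1)='0' but target has '1' -> reject
  (0,1)=0 (1,3)=0 (4,1)=1 -> step gives (1,1)='0' but target has '1' -> reject
  (0,1)=0 (1,3)=1 (4,1)=0 -> step gives (1,1)='0' but target has '1' -> reject
  (0,1)=0 (1,3)=1 (4,1)=1 -> step gives (1,1)='0' but target has '1' -> reject
  (0,1)=1 (1,3)=0 (4,1)=0 -> step reproduces the target at every cell -> ACCEPT
  (0,1)=1 (1,3)=0 (4,1)=1 -> step gives (3,0)='1' but target has '0' -> reject
  (0,1)=1 (1,3)=1 (4,1)=0 -> step gives (1,2)='1' but target has '0' -> reject
  (0,1)=1 (1,3)=1 (4,1)=1 -> step gives (1,2)='1' but target has '0' -> reject
Unique solution: (0,1)=live, (1,3)=dead, (4,1)=dead.
Check: live-neighbor counts of every cell in the completed generation 0:
1010
2321
1311
2221
2210
0100
Applying B3/S23 to generation 0 with these counts gives:
0000
0100
0100
0100
0000
0000
which matches the target exactly.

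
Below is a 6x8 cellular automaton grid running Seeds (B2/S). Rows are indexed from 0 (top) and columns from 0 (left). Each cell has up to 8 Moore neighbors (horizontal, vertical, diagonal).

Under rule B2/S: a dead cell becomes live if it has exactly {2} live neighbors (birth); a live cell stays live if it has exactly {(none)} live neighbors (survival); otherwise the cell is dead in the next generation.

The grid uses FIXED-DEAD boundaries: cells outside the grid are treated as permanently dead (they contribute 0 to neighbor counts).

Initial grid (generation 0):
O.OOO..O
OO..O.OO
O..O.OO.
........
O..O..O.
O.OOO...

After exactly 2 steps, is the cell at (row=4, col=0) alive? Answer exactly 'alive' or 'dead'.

Answer: alive

Derivation:
Simulating step by step:
Generation 0 (given above): 21 live cells
Generation 1: 8 live cells
........
........
..O.....
OOOO...O
.....O..
.....O..
Generation 2: 7 live cells
........
........
O.......
....O.O.
O..O....
....O.O.

Cell (4,0) at generation 2: 1 -> alive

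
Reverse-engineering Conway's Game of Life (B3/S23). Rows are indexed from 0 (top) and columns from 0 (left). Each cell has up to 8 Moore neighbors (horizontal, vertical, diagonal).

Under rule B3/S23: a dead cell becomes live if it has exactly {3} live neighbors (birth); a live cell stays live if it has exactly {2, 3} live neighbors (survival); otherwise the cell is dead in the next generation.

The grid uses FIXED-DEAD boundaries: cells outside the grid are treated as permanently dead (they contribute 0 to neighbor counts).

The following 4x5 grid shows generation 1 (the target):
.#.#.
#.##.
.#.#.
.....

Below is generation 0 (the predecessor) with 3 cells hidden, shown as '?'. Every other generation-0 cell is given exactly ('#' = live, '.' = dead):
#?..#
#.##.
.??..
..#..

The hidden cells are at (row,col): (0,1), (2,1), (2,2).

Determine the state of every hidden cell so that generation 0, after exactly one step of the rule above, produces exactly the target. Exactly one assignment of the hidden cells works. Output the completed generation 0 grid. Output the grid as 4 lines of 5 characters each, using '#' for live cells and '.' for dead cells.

Answer: #...#
#.##.
.#...
..#..

Derivation:
Hidden generation-0 cells (in order): (0,1), (2,1), (2,2).
A hidden cell only influences target cells in its own 3x3 neighborhood. Try each of the 2^3 = 8 assignments, step the completed generation 0 forward once under B3/S23, and compare with the target:
  (0,1)=. (2,1)=. (2,2)=. -> step gives (1,0)='.' but target has '#' -> reject
  (0,1)=. (2,1)=. (2,2)=# -> step gives (1,0)='.' but target has '#' -> reject
  (0,1)=. (2,1)=# (2,2)=. -> step reproduces the target at every cell -> ACCEPT
  (0,1)=. (2,1)=# (2,2)=# -> step gives (2,1)='.' but target has '#' -> reject
  (0,1)=# (2,1)=. (2,2)=. -> step gives (0,0)='#' but target has '.' -> reject
  (0,1)=# (2,1)=. (2,2)=# -> step gives (0,0)='#' but target has '.' -> reject
  (0,1)=# (2,1)=# (2,2)=. -> step gives (0,0)='#' but target has '.' -> reject
  (0,1)=# (2,1)=# (2,2)=# -> step gives (0,0)='#' but target has '.' -> reject
Unique solution: (0,1)=dead, (2,1)=live, (2,2)=dead.
Check: live-neighbor counts of every cell in the completed generation 0:
13231
24222
23431
12110
Applying B3/S23 to generation 0 with these counts gives:
.#.#.
#.##.
.#.#.
.....
which matches the target exactly.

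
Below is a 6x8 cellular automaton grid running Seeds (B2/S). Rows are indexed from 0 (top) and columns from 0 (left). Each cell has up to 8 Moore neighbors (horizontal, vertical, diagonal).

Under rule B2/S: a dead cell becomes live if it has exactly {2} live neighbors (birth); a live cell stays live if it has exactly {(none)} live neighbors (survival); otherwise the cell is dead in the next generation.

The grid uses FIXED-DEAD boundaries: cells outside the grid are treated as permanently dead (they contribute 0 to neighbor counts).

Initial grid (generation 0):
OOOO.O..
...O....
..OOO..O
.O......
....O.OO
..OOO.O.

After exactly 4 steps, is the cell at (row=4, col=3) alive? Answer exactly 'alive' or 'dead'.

Answer: dead

Derivation:
Simulating step by step:
Generation 0 (given above): 18 live cells
Generation 1: 5 live cells
........
O....OO.
.O......
........
.O......
........
Generation 2: 9 live cells
.....OO.
.O......
O....OO.
OOO.....
........
........
Generation 3: 7 live cells
........
O...O..O
........
.....OO.
O.O.....
........
Generation 4: 7 live cells
........
........
....O..O
.O......
.O...OO.
.O......

Cell (4,3) at generation 4: 0 -> dead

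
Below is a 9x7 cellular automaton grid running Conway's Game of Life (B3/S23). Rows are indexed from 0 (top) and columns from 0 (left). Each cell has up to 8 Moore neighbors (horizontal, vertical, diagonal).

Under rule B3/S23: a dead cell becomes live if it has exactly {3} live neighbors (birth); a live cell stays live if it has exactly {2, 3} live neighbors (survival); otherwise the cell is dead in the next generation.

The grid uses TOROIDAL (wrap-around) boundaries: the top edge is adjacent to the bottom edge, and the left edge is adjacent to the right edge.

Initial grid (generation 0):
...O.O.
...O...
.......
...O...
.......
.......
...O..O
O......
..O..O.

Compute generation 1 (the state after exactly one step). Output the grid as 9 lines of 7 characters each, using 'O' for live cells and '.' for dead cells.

Answer: ..OO...
....O..
.......
.......
.......
.......
.......
......O
....O.O

Derivation:
Simulating step by step:
Generation 0 (given above): 9 live cells
Generation 1: 6 live cells
(generation 1 grid is the final answer)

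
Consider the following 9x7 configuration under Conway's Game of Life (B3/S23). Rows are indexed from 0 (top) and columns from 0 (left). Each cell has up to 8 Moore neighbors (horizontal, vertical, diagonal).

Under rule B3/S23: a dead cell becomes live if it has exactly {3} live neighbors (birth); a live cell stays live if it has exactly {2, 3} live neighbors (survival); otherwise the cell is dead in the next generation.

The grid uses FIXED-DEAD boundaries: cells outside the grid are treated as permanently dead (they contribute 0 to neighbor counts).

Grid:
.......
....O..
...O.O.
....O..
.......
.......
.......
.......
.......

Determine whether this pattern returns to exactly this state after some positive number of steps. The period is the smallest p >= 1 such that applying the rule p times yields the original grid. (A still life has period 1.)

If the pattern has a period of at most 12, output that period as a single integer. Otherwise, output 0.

Simulating and comparing each generation to the original:
Gen 0 (original, given above): 4 live cells
Gen 1: 4 live cells, MATCHES original -> period = 1

Answer: 1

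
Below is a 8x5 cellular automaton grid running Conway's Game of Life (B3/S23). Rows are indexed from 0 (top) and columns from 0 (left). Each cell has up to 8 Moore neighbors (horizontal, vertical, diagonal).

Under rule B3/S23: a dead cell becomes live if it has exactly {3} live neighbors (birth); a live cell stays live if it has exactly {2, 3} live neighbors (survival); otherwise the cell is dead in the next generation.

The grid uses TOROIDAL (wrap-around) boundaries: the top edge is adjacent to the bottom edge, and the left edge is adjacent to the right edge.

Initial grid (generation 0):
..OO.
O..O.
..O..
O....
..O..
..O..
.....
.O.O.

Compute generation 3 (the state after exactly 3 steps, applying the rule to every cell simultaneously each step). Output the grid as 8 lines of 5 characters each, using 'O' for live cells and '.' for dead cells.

Answer: O..O.
.O...
.O..O
OOOO.
.....
.....
.....
....O

Derivation:
Simulating step by step:
Generation 0 (given above): 10 live cells
Generation 1: 11 live cells
.O.O.
.O.OO
.O..O
.O...
.O...
.....
..O..
...O.
Generation 2: 11 live cells
O..O.
.O.OO
.O.OO
.OO..
.....
.....
.....
...O.
Generation 3: 10 live cells
(generation 3 grid is the final answer)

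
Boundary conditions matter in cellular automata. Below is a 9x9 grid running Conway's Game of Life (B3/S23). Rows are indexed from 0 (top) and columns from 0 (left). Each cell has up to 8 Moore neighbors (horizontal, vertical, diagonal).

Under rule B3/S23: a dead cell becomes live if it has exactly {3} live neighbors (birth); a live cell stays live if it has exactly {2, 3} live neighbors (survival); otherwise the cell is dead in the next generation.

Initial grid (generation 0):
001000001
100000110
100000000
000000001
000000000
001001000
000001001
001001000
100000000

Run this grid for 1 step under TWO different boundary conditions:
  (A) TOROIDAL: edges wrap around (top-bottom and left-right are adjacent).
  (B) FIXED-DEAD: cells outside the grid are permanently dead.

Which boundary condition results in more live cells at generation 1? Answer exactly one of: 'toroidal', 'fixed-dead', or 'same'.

Under TOROIDAL boundary, generation 1:
110000011
110000010
100000010
000000000
000000000
000000000
000011100
000000000
010000000
Population = 13

Under FIXED-DEAD boundary, generation 1:
000000010
010000010
000000010
000000000
000000000
000000000
000011100
000000000
000000000
Population = 7

Comparison: toroidal=13, fixed-dead=7 -> toroidal

Answer: toroidal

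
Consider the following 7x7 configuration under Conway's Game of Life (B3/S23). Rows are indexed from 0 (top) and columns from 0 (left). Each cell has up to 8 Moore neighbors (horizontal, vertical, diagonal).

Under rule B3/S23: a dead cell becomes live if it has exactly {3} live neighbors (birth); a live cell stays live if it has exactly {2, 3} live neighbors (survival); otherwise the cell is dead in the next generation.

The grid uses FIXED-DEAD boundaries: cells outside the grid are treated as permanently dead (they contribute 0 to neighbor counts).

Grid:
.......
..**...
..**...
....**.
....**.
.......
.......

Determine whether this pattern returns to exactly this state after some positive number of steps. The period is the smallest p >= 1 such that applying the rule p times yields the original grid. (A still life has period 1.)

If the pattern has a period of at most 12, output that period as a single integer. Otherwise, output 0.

Answer: 2

Derivation:
Simulating and comparing each generation to the original:
Gen 0 (original, given above): 8 live cells
Gen 1: 6 live cells, differs from original
Gen 2: 8 live cells, MATCHES original -> period = 2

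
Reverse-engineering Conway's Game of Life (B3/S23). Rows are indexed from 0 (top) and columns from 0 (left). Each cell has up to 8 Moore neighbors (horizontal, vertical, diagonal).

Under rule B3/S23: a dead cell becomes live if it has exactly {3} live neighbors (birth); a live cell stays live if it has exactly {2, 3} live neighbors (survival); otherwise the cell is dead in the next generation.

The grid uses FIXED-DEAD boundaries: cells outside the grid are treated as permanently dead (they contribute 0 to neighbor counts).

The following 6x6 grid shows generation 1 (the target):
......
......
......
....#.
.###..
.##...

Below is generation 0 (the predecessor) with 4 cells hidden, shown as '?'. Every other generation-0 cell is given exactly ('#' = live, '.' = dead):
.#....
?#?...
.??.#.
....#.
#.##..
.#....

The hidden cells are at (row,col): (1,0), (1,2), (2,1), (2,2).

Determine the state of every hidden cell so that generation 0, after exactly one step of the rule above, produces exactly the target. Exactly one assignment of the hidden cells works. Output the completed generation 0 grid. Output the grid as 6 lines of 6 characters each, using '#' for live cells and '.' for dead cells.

Answer: .#....
.#....
....#.
....#.
#.##..
.#....

Derivation:
Hidden generation-0 cells (in order): (1,0), (1,2), (2,1), (2,2).
A hidden cell only influences target cells in its own 3x3 neighborhood. Try each of the 2^4 = 16 assignments, step the completed generation 0 forward once under B3/S23, and compare with the target:
  (1,0)=. (1,2)=. (2,1)=. (2,2)=. -> step reproduces the target at every cell -> ACCEPT
  (1,0)=. (1,2)=. (2,1)=. (2,2)=# -> step gives (1,1)='#' but target has '.' -> reject
  (1,0)=. (1,2)=. (2,1)=# (2,2)=. -> step gives (1,0)='#' but target has '.' -> reject
  (1,0)=. (1,2)=. (2,1)=# (2,2)=# -> step gives (1,0)='#' but target has '.' -> reject
  (1,0)=. (1,2)=# (2,1)=. (2,2)=. -> step gives (0,1)='#' but target has '.' -> reject
  (1,0)=. (1,2)=# (2,1)=. (2,2)=# -> step gives (0,1)='#' but target has '.' -> reject
  (1,0)=. (1,2)=# (2,1)=# (2,2)=. -> step gives (0,1)='#' but target has '.' -> reject
  (1,0)=. (1,2)=# (2,1)=# (2,2)=# -> step gives (0,1)='#' but target has '.' -> reject
  (1,0)=# (1,2)=. (2,1)=. (2,2)=. -> step gives (0,0)='#' but target has '.' -> reject
  (1,0)=# (1,2)=. (2,1)=. (2,2)=# -> step gives (0,0)='#' but target has '.' -> reject
  (1,0)=# (1,2)=. (2,1)=# (2,2)=. -> step gives (0,0)='#' but target has '.' -> reject
  (1,0)=# (1,2)=. (2,1)=# (2,2)=# -> step gives (0,0)='#' but target has '.' -> reject
  (1,0)=# (1,2)=# (2,1)=. (2,2)=. -> step gives (0,0)='#' but target has '.' -> reject
  (1,0)=# (1,2)=# (2,1)=. (2,2)=# -> step gives (0,0)='#' but target has '.' -> reject
  (1,0)=# (1,2)=# (2,1)=# (2,2)=. -> step gives (0,0)='#' but target has '.' -> reject
  (1,0)=# (1,2)=# (2,1)=# (2,2)=# -> step gives (0,0)='#' but target has '.' -> reject
Unique solution: (1,0)=dead, (1,2)=dead, (2,1)=dead, (2,2)=dead.
Check: live-neighbor counts of every cell in the completed generation 0:
212000
212111
111212
122422
132221
223210
Applying B3/S23 to generation 0 with these counts gives:
......
......
......
....#.
.###..
.##...
which matches the target exactly.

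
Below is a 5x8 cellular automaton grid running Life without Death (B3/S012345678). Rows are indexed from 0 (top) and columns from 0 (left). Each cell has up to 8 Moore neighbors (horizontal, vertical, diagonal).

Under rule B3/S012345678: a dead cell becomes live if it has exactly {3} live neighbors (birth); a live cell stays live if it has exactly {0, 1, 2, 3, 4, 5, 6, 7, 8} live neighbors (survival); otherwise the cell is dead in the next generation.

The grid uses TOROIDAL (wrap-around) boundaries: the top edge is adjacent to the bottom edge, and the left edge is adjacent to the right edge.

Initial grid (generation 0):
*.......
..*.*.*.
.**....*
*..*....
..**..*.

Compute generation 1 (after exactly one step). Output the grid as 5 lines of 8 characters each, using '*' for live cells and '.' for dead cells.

Answer: ***..*.*
*.***.**
***....*
*..*...*
.***..**

Derivation:
Simulating step by step:
Generation 0 (given above): 12 live cells
Generation 1: 23 live cells
(generation 1 grid is the final answer)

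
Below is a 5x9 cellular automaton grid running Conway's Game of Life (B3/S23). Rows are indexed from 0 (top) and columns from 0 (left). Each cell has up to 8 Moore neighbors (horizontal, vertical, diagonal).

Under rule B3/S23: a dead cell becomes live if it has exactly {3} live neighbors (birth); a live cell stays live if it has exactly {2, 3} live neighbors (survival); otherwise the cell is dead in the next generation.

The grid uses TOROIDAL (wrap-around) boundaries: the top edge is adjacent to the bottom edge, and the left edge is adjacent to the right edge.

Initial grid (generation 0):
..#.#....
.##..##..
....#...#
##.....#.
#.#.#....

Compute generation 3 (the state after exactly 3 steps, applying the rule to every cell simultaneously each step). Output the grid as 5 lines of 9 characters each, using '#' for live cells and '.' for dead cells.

Answer: #.#.##...
###.#..#.
..####..#
#....##..
#.#.##..#

Derivation:
Simulating step by step:
Generation 0 (given above): 14 live cells
Generation 1: 17 live cells
..#.#....
.##.##...
..#..####
##.#.....
#.#.....#
Generation 2: 17 live cells
#.#.##...
.##.#..#.
.....####
...#..#..
#.#.....#
Generation 3: 22 live cells
(generation 3 grid is the final answer)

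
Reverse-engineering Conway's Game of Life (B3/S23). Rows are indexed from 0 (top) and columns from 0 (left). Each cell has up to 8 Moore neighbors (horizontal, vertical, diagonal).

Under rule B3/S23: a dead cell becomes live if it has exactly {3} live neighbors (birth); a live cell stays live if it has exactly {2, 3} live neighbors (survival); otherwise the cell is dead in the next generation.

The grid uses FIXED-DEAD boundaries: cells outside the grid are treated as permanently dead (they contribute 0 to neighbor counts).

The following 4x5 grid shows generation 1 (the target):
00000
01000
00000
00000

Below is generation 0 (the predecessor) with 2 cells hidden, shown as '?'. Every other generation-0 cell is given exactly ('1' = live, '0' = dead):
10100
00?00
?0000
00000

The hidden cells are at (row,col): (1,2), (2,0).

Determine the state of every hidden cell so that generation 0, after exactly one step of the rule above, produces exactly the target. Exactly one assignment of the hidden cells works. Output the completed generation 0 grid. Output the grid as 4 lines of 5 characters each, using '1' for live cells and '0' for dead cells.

Answer: 10100
00000
10000
00000

Derivation:
Hidden generation-0 cells (in order): (1,2), (2,0).
A hidden cell only influences target cells in its own 3x3 neighborhood. Try each of the 2^2 = 4 assignments, step the completed generation 0 forward once under B3/S23, and compare with the target:
  (1,2)=0 (2,0)=0 -> step gives (1,1)='0' but target has '1' -> reject
  (1,2)=0 (2,0)=1 -> step reproduces the target at every cell -> ACCEPT
  (1,2)=1 (2,0)=0 -> step gives (0,1)='1' but target has '0' -> reject
  (1,2)=1 (2,0)=1 -> step gives (0,1)='1' but target has '0' -> reject
Unique solution: (1,2)=dead, (2,0)=live.
Check: live-neighbor counts of every cell in the completed generation 0:
02010
23110
01000
11000
Applying B3/S23 to generation 0 with these counts gives:
00000
01000
00000
00000
which matches the target exactly.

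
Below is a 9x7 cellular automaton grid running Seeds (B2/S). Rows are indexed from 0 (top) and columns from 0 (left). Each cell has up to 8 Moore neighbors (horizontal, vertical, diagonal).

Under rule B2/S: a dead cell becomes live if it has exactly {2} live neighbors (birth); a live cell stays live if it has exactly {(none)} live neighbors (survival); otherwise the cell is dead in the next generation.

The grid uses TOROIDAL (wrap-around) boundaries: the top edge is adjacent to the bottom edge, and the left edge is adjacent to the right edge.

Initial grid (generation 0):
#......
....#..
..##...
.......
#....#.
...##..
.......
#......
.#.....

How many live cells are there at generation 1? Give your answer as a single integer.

Simulating step by step:
Generation 0 (given above): 10 live cells
Generation 1: 17 live cells
.#.....
.##....
....#..
.####.#
...#..#
.....##
...##..
.#.....
......#
Population at generation 1: 17

Answer: 17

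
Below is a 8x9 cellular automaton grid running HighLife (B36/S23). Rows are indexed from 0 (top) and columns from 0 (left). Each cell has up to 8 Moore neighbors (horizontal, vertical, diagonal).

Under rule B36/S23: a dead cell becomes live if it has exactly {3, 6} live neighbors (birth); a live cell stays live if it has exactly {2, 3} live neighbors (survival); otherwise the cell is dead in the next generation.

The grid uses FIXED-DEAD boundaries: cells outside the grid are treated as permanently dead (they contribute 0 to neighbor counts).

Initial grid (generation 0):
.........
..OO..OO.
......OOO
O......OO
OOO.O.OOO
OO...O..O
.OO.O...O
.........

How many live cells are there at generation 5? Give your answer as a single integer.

Simulating step by step:
Generation 0 (given above): 25 live cells
Generation 1: 14 live cells
.........
......O.O
.........
O....O...
..O..OO..
....OOO.O
OOO......
.........
Generation 2: 11 live cells
.........
.........
.........
.....OO..
.......O.
..OOO.OO.
.O...O...
.O.......
Generation 3: 15 live cells
.........
.........
.........
......O..
...OO..O.
..OOOOOO.
.O.OOOO..
.........
Generation 4: 6 live cells
.........
.........
.........
.........
..O....O.
.......O.
.......O.
....OO...
Generation 5: 4 live cells
.........
.........
.........
.........
.........
......OOO
......O..
.........
Population at generation 5: 4

Answer: 4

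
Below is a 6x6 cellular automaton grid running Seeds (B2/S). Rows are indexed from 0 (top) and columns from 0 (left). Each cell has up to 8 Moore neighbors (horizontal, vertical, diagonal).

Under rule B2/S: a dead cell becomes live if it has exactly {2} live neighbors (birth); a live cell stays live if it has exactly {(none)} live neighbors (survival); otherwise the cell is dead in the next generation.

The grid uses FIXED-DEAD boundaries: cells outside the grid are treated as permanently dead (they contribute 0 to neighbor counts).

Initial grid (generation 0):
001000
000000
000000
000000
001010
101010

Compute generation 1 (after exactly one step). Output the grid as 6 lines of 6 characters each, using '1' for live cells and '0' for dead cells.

Answer: 000000
000000
000000
000100
000001
000001

Derivation:
Simulating step by step:
Generation 0 (given above): 6 live cells
Generation 1: 3 live cells
(generation 1 grid is the final answer)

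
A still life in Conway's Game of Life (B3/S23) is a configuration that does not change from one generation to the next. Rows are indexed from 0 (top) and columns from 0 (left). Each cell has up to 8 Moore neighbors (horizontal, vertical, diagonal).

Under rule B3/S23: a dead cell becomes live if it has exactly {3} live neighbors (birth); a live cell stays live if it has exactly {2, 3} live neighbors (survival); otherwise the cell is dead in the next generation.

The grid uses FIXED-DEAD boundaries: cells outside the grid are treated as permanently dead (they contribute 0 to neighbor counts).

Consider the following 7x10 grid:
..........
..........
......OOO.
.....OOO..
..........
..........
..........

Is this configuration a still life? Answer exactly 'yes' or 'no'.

Compute generation 1 and compare to generation 0 (given above):
Generation 1:
..........
.......O..
.....O..O.
.....O..O.
......O...
..........
..........
Cell (1,7) differs: gen0=0 vs gen1=1 -> NOT a still life.

Answer: no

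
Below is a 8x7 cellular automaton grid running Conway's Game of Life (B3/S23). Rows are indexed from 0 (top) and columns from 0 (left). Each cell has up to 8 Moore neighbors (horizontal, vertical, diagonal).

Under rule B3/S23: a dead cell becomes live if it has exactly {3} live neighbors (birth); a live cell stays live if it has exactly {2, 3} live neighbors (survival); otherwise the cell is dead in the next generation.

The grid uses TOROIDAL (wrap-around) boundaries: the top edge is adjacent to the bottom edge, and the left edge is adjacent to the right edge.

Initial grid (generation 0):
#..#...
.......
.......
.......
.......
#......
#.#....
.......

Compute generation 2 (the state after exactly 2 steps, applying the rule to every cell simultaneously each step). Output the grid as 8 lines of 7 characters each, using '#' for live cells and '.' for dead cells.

Simulating step by step:
Generation 0 (given above): 5 live cells
Generation 1: 3 live cells
.......
.......
.......
.......
.......
.#.....
.#.....
.#.....
Generation 2: 3 live cells
(generation 2 grid is the final answer)

Answer: .......
.......
.......
.......
.......
.......
###....
.......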